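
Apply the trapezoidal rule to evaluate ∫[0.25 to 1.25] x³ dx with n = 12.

f(x) = x³
a = 0.25, b = 1.25, n = 12
h = (b - a)/n = 0.083333

Trapezoidal rule: (h/2)[f(x₀) + 2f(x₁) + 2f(x₂) + ... + f(xₙ)]

x_0 = 0.2500, f(x_0) = 0.015625, coefficient = 1
x_1 = 0.3333, f(x_1) = 0.037037, coefficient = 2
x_2 = 0.4167, f(x_2) = 0.072338, coefficient = 2
x_3 = 0.5000, f(x_3) = 0.125000, coefficient = 2
x_4 = 0.5833, f(x_4) = 0.198495, coefficient = 2
x_5 = 0.6667, f(x_5) = 0.296296, coefficient = 2
x_6 = 0.7500, f(x_6) = 0.421875, coefficient = 2
x_7 = 0.8333, f(x_7) = 0.578704, coefficient = 2
x_8 = 0.9167, f(x_8) = 0.770255, coefficient = 2
x_9 = 1.0000, f(x_9) = 1.000000, coefficient = 2
x_10 = 1.0833, f(x_10) = 1.271412, coefficient = 2
x_11 = 1.1667, f(x_11) = 1.587963, coefficient = 2
x_12 = 1.2500, f(x_12) = 1.953125, coefficient = 1

I ≈ (0.083333/2) × 14.687500 = 0.611979
Exact value: 0.609375
Error: 0.002604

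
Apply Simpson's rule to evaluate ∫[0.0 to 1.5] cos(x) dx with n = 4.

f(x) = cos(x)
a = 0.0, b = 1.5, n = 4
h = (b - a)/n = 0.375000

Simpson's rule: (h/3)[f(x₀) + 4f(x₁) + 2f(x₂) + ... + f(xₙ)]

x_0 = 0.0000, f(x_0) = 1.000000, coefficient = 1
x_1 = 0.3750, f(x_1) = 0.930508, coefficient = 4
x_2 = 0.7500, f(x_2) = 0.731689, coefficient = 2
x_3 = 1.1250, f(x_3) = 0.431177, coefficient = 4
x_4 = 1.5000, f(x_4) = 0.070737, coefficient = 1

I ≈ (0.375000/3) × 7.980851 = 0.997606
Exact value: 0.997495
Error: 0.000111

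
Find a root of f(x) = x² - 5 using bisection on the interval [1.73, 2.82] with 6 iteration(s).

f(x) = x² - 5
Initial interval: [1.73, 2.82]

Iteration 1:
  c_1 = (1.730000 + 2.820000)/2 = 2.275000
  f(c_1) = f(2.275000) = 0.175625
  f(a) × f(c) < 0, new interval: [1.730000, 2.275000]
Iteration 2:
  c_2 = (1.730000 + 2.275000)/2 = 2.002500
  f(c_2) = f(2.002500) = -0.989994
  f(a) × f(c) ≥ 0, new interval: [2.002500, 2.275000]
Iteration 3:
  c_3 = (2.002500 + 2.275000)/2 = 2.138750
  f(c_3) = f(2.138750) = -0.425748
  f(a) × f(c) ≥ 0, new interval: [2.138750, 2.275000]
Iteration 4:
  c_4 = (2.138750 + 2.275000)/2 = 2.206875
  f(c_4) = f(2.206875) = -0.129703
  f(a) × f(c) ≥ 0, new interval: [2.206875, 2.275000]
Iteration 5:
  c_5 = (2.206875 + 2.275000)/2 = 2.240938
  f(c_5) = f(2.240938) = 0.021801
  f(a) × f(c) < 0, new interval: [2.206875, 2.240938]
Iteration 6:
  c_6 = (2.206875 + 2.240938)/2 = 2.223906
  f(c_6) = f(2.223906) = -0.054241
  f(a) × f(c) ≥ 0, new interval: [2.223906, 2.240938]

After 6 iteration(s), the approximation is c_6 = 2.223906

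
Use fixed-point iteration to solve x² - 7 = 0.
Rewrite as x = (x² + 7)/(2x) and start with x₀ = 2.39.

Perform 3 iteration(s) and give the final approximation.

Equation: x² - 7 = 0
Fixed-point form: x = (x² + 7)/(2x)
x₀ = 2.39

x_1 = g(2.390000) = 2.659435
x_2 = g(2.659435) = 2.645787
x_3 = g(2.645787) = 2.645751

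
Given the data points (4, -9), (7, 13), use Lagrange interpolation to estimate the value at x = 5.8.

Lagrange interpolation formula:
P(x) = Σ yᵢ × Lᵢ(x)
where Lᵢ(x) = Π_{j≠i} (x - xⱼ)/(xᵢ - xⱼ)

L_0(5.8) = (5.8 - 7)/(4 - 7) = 0.400000
L_1(5.8) = (5.8 - 4)/(7 - 4) = 0.600000

P(5.8) = (-9)×L_0(5.8) + 13×L_1(5.8)
P(5.8) = 4.200000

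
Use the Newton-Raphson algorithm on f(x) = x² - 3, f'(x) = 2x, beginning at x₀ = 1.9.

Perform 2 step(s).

f(x) = x² - 3
f'(x) = 2x
x₀ = 1.9

Newton-Raphson formula: x_{n+1} = x_n - f(x_n)/f'(x_n)

Iteration 1:
  f(1.900000) = 0.610000
  f'(1.900000) = 3.800000
  x_1 = 1.900000 - 0.610000/3.800000 = 1.739474
Iteration 2:
  f(1.739474) = 0.025769
  f'(1.739474) = 3.478947
  x_2 = 1.739474 - 0.025769/3.478947 = 1.732067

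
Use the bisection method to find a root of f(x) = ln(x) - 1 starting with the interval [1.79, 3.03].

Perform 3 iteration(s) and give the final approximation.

f(x) = ln(x) - 1
Initial interval: [1.79, 3.03]

Iteration 1:
  c_1 = (1.790000 + 3.030000)/2 = 2.410000
  f(c_1) = f(2.410000) = -0.120373
  f(a) × f(c) ≥ 0, new interval: [2.410000, 3.030000]
Iteration 2:
  c_2 = (2.410000 + 3.030000)/2 = 2.720000
  f(c_2) = f(2.720000) = 0.000632
  f(a) × f(c) < 0, new interval: [2.410000, 2.720000]
Iteration 3:
  c_3 = (2.410000 + 2.720000)/2 = 2.565000
  f(c_3) = f(2.565000) = -0.058042
  f(a) × f(c) ≥ 0, new interval: [2.565000, 2.720000]

After 3 iteration(s), the approximation is c_3 = 2.565000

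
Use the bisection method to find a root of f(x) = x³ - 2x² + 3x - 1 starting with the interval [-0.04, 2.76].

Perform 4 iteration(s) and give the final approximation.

f(x) = x³ - 2x² + 3x - 1
Initial interval: [-0.04, 2.76]

Iteration 1:
  c_1 = (-0.040000 + 2.760000)/2 = 1.360000
  f(c_1) = f(1.360000) = 1.896256
  f(a) × f(c) < 0, new interval: [-0.040000, 1.360000]
Iteration 2:
  c_2 = (-0.040000 + 1.360000)/2 = 0.660000
  f(c_2) = f(0.660000) = 0.396296
  f(a) × f(c) < 0, new interval: [-0.040000, 0.660000]
Iteration 3:
  c_3 = (-0.040000 + 0.660000)/2 = 0.310000
  f(c_3) = f(0.310000) = -0.232409
  f(a) × f(c) ≥ 0, new interval: [0.310000, 0.660000]
Iteration 4:
  c_4 = (0.310000 + 0.660000)/2 = 0.485000
  f(c_4) = f(0.485000) = 0.098634
  f(a) × f(c) < 0, new interval: [0.310000, 0.485000]

After 4 iteration(s), the approximation is c_4 = 0.485000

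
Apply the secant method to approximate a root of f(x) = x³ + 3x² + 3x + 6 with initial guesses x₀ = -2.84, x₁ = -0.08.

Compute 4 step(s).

f(x) = x³ + 3x² + 3x + 6
x₀ = -2.84, x₁ = -0.08

Secant formula: x_{n+1} = x_n - f(x_n)(x_n - x_{n-1})/(f(x_n) - f(x_{n-1}))

Iteration 1:
  f(-2.840000) = -1.229504
  f(-0.080000) = 5.778688
  x_2 = -0.080000 - 5.778688×(-0.080000 - (-2.840000))/(5.778688 - (-1.229504))
       = -2.355791
Iteration 2:
  f(-0.080000) = 5.778688
  f(-2.355791) = 2.507828
  x_3 = -2.355791 - 2.507828×(-2.355791 - (-0.080000))/(2.507828 - 5.778688)
       = -4.100681
Iteration 3:
  f(-2.355791) = 2.507828
  f(-4.100681) = -24.810633
  x_4 = -4.100681 - (-24.810633)×(-4.100681 - (-2.355791))/(-24.810633 - 2.507828)
       = -2.515971
Iteration 4:
  f(-4.100681) = -24.810633
  f(-2.515971) = 1.516042
  x_5 = -2.515971 - 1.516042×(-2.515971 - (-4.100681))/(1.516042 - (-24.810633))
       = -2.607228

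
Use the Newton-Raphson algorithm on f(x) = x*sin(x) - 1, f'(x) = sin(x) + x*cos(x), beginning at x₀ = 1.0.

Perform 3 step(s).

f(x) = x*sin(x) - 1
f'(x) = sin(x) + x*cos(x)
x₀ = 1.0

Newton-Raphson formula: x_{n+1} = x_n - f(x_n)/f'(x_n)

Iteration 1:
  f(1.000000) = -0.158529
  f'(1.000000) = 1.381773
  x_1 = 1.000000 - (-0.158529)/1.381773 = 1.114729
Iteration 2:
  f(1.114729) = 0.000794
  f'(1.114729) = 1.388741
  x_2 = 1.114729 - 0.000794/1.388741 = 1.114157
Iteration 3:
  f(1.114157) = 0.000000
  f'(1.114157) = 1.388809
  x_3 = 1.114157 - 0.000000/1.388809 = 1.114157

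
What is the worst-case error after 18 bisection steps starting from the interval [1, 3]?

Bisection error bound: |error| ≤ (b-a)/2^n
|error| ≤ (3 - 1)/2^18 = 2/2^18
|error| ≤ 0.0000076294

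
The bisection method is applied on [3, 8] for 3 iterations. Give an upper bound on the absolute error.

Bisection error bound: |error| ≤ (b-a)/2^n
|error| ≤ (8 - 3)/2^3 = 5/2^3
|error| ≤ 0.6250000000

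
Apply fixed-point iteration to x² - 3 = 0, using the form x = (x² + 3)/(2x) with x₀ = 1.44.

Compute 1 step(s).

Equation: x² - 3 = 0
Fixed-point form: x = (x² + 3)/(2x)
x₀ = 1.44

x_1 = g(1.440000) = 1.761667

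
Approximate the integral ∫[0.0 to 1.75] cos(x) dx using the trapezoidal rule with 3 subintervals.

f(x) = cos(x)
a = 0.0, b = 1.75, n = 3
h = (b - a)/n = 0.583333

Trapezoidal rule: (h/2)[f(x₀) + 2f(x₁) + 2f(x₂) + ... + f(xₙ)]

x_0 = 0.0000, f(x_0) = 1.000000, coefficient = 1
x_1 = 0.5833, f(x_1) = 0.834631, coefficient = 2
x_2 = 1.1667, f(x_2) = 0.393219, coefficient = 2
x_3 = 1.7500, f(x_3) = -0.178246, coefficient = 1

I ≈ (0.583333/2) × 3.277454 = 0.955924
Exact value: 0.983986
Error: 0.028062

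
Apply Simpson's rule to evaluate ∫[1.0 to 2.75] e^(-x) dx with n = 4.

f(x) = e^(-x)
a = 1.0, b = 2.75, n = 4
h = (b - a)/n = 0.437500

Simpson's rule: (h/3)[f(x₀) + 4f(x₁) + 2f(x₂) + ... + f(xₙ)]

x_0 = 1.0000, f(x_0) = 0.367879, coefficient = 1
x_1 = 1.4375, f(x_1) = 0.237521, coefficient = 4
x_2 = 1.8750, f(x_2) = 0.153355, coefficient = 2
x_3 = 2.3125, f(x_3) = 0.099013, coefficient = 4
x_4 = 2.7500, f(x_4) = 0.063928, coefficient = 1

I ≈ (0.437500/3) × 2.084654 = 0.304012
Exact value: 0.303952
Error: 0.000060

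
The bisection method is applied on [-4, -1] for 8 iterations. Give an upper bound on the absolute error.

Bisection error bound: |error| ≤ (b-a)/2^n
|error| ≤ (-1 - (-4))/2^8 = 3/2^8
|error| ≤ 0.0117187500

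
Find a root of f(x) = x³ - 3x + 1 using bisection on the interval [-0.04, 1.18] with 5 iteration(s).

f(x) = x³ - 3x + 1
Initial interval: [-0.04, 1.18]

Iteration 1:
  c_1 = (-0.040000 + 1.180000)/2 = 0.570000
  f(c_1) = f(0.570000) = -0.524807
  f(a) × f(c) < 0, new interval: [-0.040000, 0.570000]
Iteration 2:
  c_2 = (-0.040000 + 0.570000)/2 = 0.265000
  f(c_2) = f(0.265000) = 0.223610
  f(a) × f(c) ≥ 0, new interval: [0.265000, 0.570000]
Iteration 3:
  c_3 = (0.265000 + 0.570000)/2 = 0.417500
  f(c_3) = f(0.417500) = -0.179727
  f(a) × f(c) < 0, new interval: [0.265000, 0.417500]
Iteration 4:
  c_4 = (0.265000 + 0.417500)/2 = 0.341250
  f(c_4) = f(0.341250) = 0.015989
  f(a) × f(c) ≥ 0, new interval: [0.341250, 0.417500]
Iteration 5:
  c_5 = (0.341250 + 0.417500)/2 = 0.379375
  f(c_5) = f(0.379375) = -0.083523
  f(a) × f(c) < 0, new interval: [0.341250, 0.379375]

After 5 iteration(s), the approximation is c_5 = 0.379375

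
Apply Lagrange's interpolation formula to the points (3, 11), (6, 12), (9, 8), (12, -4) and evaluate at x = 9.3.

Lagrange interpolation formula:
P(x) = Σ yᵢ × Lᵢ(x)
where Lᵢ(x) = Π_{j≠i} (x - xⱼ)/(xᵢ - xⱼ)

L_0(9.3) = (9.3 - 6)/(3 - 6) × (9.3 - 9)/(3 - 9) × (9.3 - 12)/(3 - 12) = 0.016500
L_1(9.3) = (9.3 - 3)/(6 - 3) × (9.3 - 9)/(6 - 9) × (9.3 - 12)/(6 - 12) = -0.094500
L_2(9.3) = (9.3 - 3)/(9 - 3) × (9.3 - 6)/(9 - 6) × (9.3 - 12)/(9 - 12) = 1.039500
L_3(9.3) = (9.3 - 3)/(12 - 3) × (9.3 - 6)/(12 - 6) × (9.3 - 9)/(12 - 9) = 0.038500

P(9.3) = 11×L_0(9.3) + 12×L_1(9.3) + 8×L_2(9.3) + (-4)×L_3(9.3)
P(9.3) = 7.209500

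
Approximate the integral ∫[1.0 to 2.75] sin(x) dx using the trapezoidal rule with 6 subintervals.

f(x) = sin(x)
a = 1.0, b = 2.75, n = 6
h = (b - a)/n = 0.291667

Trapezoidal rule: (h/2)[f(x₀) + 2f(x₁) + 2f(x₂) + ... + f(xₙ)]

x_0 = 1.0000, f(x_0) = 0.841471, coefficient = 1
x_1 = 1.2917, f(x_1) = 0.961296, coefficient = 2
x_2 = 1.5833, f(x_2) = 0.999921, coefficient = 2
x_3 = 1.8750, f(x_3) = 0.954086, coefficient = 2
x_4 = 2.1667, f(x_4) = 0.827660, coefficient = 2
x_5 = 2.4583, f(x_5) = 0.631324, coefficient = 2
x_6 = 2.7500, f(x_6) = 0.381661, coefficient = 1

I ≈ (0.291667/2) × 9.971706 = 1.454207
Exact value: 1.464605
Error: 0.010398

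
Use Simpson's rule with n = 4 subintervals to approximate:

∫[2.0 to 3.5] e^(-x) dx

f(x) = e^(-x)
a = 2.0, b = 3.5, n = 4
h = (b - a)/n = 0.375000

Simpson's rule: (h/3)[f(x₀) + 4f(x₁) + 2f(x₂) + ... + f(xₙ)]

x_0 = 2.0000, f(x_0) = 0.135335, coefficient = 1
x_1 = 2.3750, f(x_1) = 0.093014, coefficient = 4
x_2 = 2.7500, f(x_2) = 0.063928, coefficient = 2
x_3 = 3.1250, f(x_3) = 0.043937, coefficient = 4
x_4 = 3.5000, f(x_4) = 0.030197, coefficient = 1

I ≈ (0.375000/3) × 0.841194 = 0.105149
Exact value: 0.105138
Error: 0.000011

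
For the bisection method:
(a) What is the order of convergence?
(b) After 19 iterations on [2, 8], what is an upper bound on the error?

(a) Bisection has linear (order 1) convergence; the error is halved each step.

(b) Error bound = (b-a)/2^n = (8 - 2)/2^{19}
    = 6/2^{19}

(a) 1 (linear); (b) error ≤ 1.14e-05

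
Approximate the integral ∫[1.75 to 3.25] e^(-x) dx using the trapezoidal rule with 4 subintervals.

f(x) = e^(-x)
a = 1.75, b = 3.25, n = 4
h = (b - a)/n = 0.375000

Trapezoidal rule: (h/2)[f(x₀) + 2f(x₁) + 2f(x₂) + ... + f(xₙ)]

x_0 = 1.7500, f(x_0) = 0.173774, coefficient = 1
x_1 = 2.1250, f(x_1) = 0.119433, coefficient = 2
x_2 = 2.5000, f(x_2) = 0.082085, coefficient = 2
x_3 = 2.8750, f(x_3) = 0.056416, coefficient = 2
x_4 = 3.2500, f(x_4) = 0.038774, coefficient = 1

I ≈ (0.375000/2) × 0.728416 = 0.136578
Exact value: 0.135000
Error: 0.001578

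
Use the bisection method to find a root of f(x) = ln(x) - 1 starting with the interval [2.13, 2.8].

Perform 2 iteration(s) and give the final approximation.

f(x) = ln(x) - 1
Initial interval: [2.13, 2.8]

Iteration 1:
  c_1 = (2.130000 + 2.800000)/2 = 2.465000
  f(c_1) = f(2.465000) = -0.097808
  f(a) × f(c) ≥ 0, new interval: [2.465000, 2.800000]
Iteration 2:
  c_2 = (2.465000 + 2.800000)/2 = 2.632500
  f(c_2) = f(2.632500) = -0.032066
  f(a) × f(c) ≥ 0, new interval: [2.632500, 2.800000]

After 2 iteration(s), the approximation is c_2 = 2.632500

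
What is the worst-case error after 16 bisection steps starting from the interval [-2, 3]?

Bisection error bound: |error| ≤ (b-a)/2^n
|error| ≤ (3 - (-2))/2^16 = 5/2^16
|error| ≤ 0.0000762939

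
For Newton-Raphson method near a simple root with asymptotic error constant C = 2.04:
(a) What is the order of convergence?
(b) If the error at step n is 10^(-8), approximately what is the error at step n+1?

(a) Newton-Raphson has quadratic (order 2) convergence near simple roots.
    This means |e_{n+1}| ≈ C|e_n|².

(b) With |e_n| = 10^(-8) and C = 2.04:
    |e_{n+1}| ≈ 2.04 × (10^(-8))² = 2.04 × 10^(-16)

(a) 2 (quadratic); (b) |e_{n+1}| ≈ 2.040e-16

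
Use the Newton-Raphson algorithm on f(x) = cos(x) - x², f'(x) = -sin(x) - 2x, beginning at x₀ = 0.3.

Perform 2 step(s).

f(x) = cos(x) - x²
f'(x) = -sin(x) - 2x
x₀ = 0.3

Newton-Raphson formula: x_{n+1} = x_n - f(x_n)/f'(x_n)

Iteration 1:
  f(0.300000) = 0.865336
  f'(0.300000) = -0.895520
  x_1 = 0.300000 - 0.865336/(-0.895520) = 1.266295
Iteration 2:
  f(1.266295) = -1.303685
  f'(1.266295) = -3.486586
  x_2 = 1.266295 - (-1.303685)/(-3.486586) = 0.892380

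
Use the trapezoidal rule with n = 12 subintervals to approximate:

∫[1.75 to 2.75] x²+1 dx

f(x) = x²+1
a = 1.75, b = 2.75, n = 12
h = (b - a)/n = 0.083333

Trapezoidal rule: (h/2)[f(x₀) + 2f(x₁) + 2f(x₂) + ... + f(xₙ)]

x_0 = 1.7500, f(x_0) = 4.062500, coefficient = 1
x_1 = 1.8333, f(x_1) = 4.361111, coefficient = 2
x_2 = 1.9167, f(x_2) = 4.673611, coefficient = 2
x_3 = 2.0000, f(x_3) = 5.000000, coefficient = 2
x_4 = 2.0833, f(x_4) = 5.340278, coefficient = 2
x_5 = 2.1667, f(x_5) = 5.694444, coefficient = 2
x_6 = 2.2500, f(x_6) = 6.062500, coefficient = 2
x_7 = 2.3333, f(x_7) = 6.444444, coefficient = 2
x_8 = 2.4167, f(x_8) = 6.840278, coefficient = 2
x_9 = 2.5000, f(x_9) = 7.250000, coefficient = 2
x_10 = 2.5833, f(x_10) = 7.673611, coefficient = 2
x_11 = 2.6667, f(x_11) = 8.111111, coefficient = 2
x_12 = 2.7500, f(x_12) = 8.562500, coefficient = 1

I ≈ (0.083333/2) × 147.527778 = 6.146991
Exact value: 6.145833
Error: 0.001157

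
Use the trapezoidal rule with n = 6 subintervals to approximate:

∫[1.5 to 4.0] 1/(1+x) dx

f(x) = 1/(1+x)
a = 1.5, b = 4.0, n = 6
h = (b - a)/n = 0.416667

Trapezoidal rule: (h/2)[f(x₀) + 2f(x₁) + 2f(x₂) + ... + f(xₙ)]

x_0 = 1.5000, f(x_0) = 0.400000, coefficient = 1
x_1 = 1.9167, f(x_1) = 0.342857, coefficient = 2
x_2 = 2.3333, f(x_2) = 0.300000, coefficient = 2
x_3 = 2.7500, f(x_3) = 0.266667, coefficient = 2
x_4 = 3.1667, f(x_4) = 0.240000, coefficient = 2
x_5 = 3.5833, f(x_5) = 0.218182, coefficient = 2
x_6 = 4.0000, f(x_6) = 0.200000, coefficient = 1

I ≈ (0.416667/2) × 3.335411 = 0.694877
Exact value: 0.693147
Error: 0.001730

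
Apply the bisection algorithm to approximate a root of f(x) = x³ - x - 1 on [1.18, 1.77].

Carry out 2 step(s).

f(x) = x³ - x - 1
Initial interval: [1.18, 1.77]

Iteration 1:
  c_1 = (1.180000 + 1.770000)/2 = 1.475000
  f(c_1) = f(1.475000) = 0.734047
  f(a) × f(c) < 0, new interval: [1.180000, 1.475000]
Iteration 2:
  c_2 = (1.180000 + 1.475000)/2 = 1.327500
  f(c_2) = f(1.327500) = 0.011895
  f(a) × f(c) < 0, new interval: [1.180000, 1.327500]

After 2 iteration(s), the approximation is c_2 = 1.327500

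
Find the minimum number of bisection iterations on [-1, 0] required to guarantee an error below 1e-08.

We need (b-a)/2^n ≤ 1e-08
(0 - (-1))/2^n ≤ 1e-08
1/2^n ≤ 1e-08
2^n ≥ 100000000
n ≥ log₂(100000000) = 26.58
n ≥ 27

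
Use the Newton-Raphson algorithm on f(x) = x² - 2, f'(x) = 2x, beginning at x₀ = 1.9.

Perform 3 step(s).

f(x) = x² - 2
f'(x) = 2x
x₀ = 1.9

Newton-Raphson formula: x_{n+1} = x_n - f(x_n)/f'(x_n)

Iteration 1:
  f(1.900000) = 1.610000
  f'(1.900000) = 3.800000
  x_1 = 1.900000 - 1.610000/3.800000 = 1.476316
Iteration 2:
  f(1.476316) = 0.179508
  f'(1.476316) = 2.952632
  x_2 = 1.476316 - 0.179508/2.952632 = 1.415520
Iteration 3:
  f(1.415520) = 0.003696
  f'(1.415520) = 2.831039
  x_3 = 1.415520 - 0.003696/2.831039 = 1.414214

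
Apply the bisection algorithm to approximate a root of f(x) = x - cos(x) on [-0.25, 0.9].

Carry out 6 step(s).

f(x) = x - cos(x)
Initial interval: [-0.25, 0.9]

Iteration 1:
  c_1 = (-0.250000 + 0.900000)/2 = 0.325000
  f(c_1) = f(0.325000) = -0.622651
  f(a) × f(c) ≥ 0, new interval: [0.325000, 0.900000]
Iteration 2:
  c_2 = (0.325000 + 0.900000)/2 = 0.612500
  f(c_2) = f(0.612500) = -0.205713
  f(a) × f(c) ≥ 0, new interval: [0.612500, 0.900000]
Iteration 3:
  c_3 = (0.612500 + 0.900000)/2 = 0.756250
  f(c_3) = f(0.756250) = 0.028836
  f(a) × f(c) < 0, new interval: [0.612500, 0.756250]
Iteration 4:
  c_4 = (0.612500 + 0.756250)/2 = 0.684375
  f(c_4) = f(0.684375) = -0.090439
  f(a) × f(c) ≥ 0, new interval: [0.684375, 0.756250]
Iteration 5:
  c_5 = (0.684375 + 0.756250)/2 = 0.720313
  f(c_5) = f(0.720313) = -0.031287
  f(a) × f(c) ≥ 0, new interval: [0.720313, 0.756250]
Iteration 6:
  c_6 = (0.720313 + 0.756250)/2 = 0.738281
  f(c_6) = f(0.738281) = -0.001345
  f(a) × f(c) ≥ 0, new interval: [0.738281, 0.756250]

After 6 iteration(s), the approximation is c_6 = 0.738281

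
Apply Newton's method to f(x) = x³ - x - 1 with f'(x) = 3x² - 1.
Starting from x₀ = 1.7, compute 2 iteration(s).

f(x) = x³ - x - 1
f'(x) = 3x² - 1
x₀ = 1.7

Newton-Raphson formula: x_{n+1} = x_n - f(x_n)/f'(x_n)

Iteration 1:
  f(1.700000) = 2.213000
  f'(1.700000) = 7.670000
  x_1 = 1.700000 - 2.213000/7.670000 = 1.411473
Iteration 2:
  f(1.411473) = 0.400544
  f'(1.411473) = 4.976770
  x_2 = 1.411473 - 0.400544/4.976770 = 1.330991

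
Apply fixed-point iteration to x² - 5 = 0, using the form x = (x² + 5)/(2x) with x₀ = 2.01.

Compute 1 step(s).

Equation: x² - 5 = 0
Fixed-point form: x = (x² + 5)/(2x)
x₀ = 2.01

x_1 = g(2.010000) = 2.248781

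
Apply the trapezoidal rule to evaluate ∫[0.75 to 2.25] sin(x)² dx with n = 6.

f(x) = sin(x)²
a = 0.75, b = 2.25, n = 6
h = (b - a)/n = 0.250000

Trapezoidal rule: (h/2)[f(x₀) + 2f(x₁) + 2f(x₂) + ... + f(xₙ)]

x_0 = 0.7500, f(x_0) = 0.464631, coefficient = 1
x_1 = 1.0000, f(x_1) = 0.708073, coefficient = 2
x_2 = 1.2500, f(x_2) = 0.900572, coefficient = 2
x_3 = 1.5000, f(x_3) = 0.994996, coefficient = 2
x_4 = 1.7500, f(x_4) = 0.968228, coefficient = 2
x_5 = 2.0000, f(x_5) = 0.826822, coefficient = 2
x_6 = 2.2500, f(x_6) = 0.605398, coefficient = 1

I ≈ (0.250000/2) × 9.867413 = 1.233427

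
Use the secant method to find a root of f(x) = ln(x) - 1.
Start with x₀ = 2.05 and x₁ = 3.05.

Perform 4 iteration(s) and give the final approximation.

f(x) = ln(x) - 1
x₀ = 2.05, x₁ = 3.05

Secant formula: x_{n+1} = x_n - f(x_n)(x_n - x_{n-1})/(f(x_n) - f(x_{n-1}))

Iteration 1:
  f(2.050000) = -0.282160
  f(3.050000) = 0.115142
  x_2 = 3.050000 - 0.115142×(3.050000 - 2.050000)/(0.115142 - (-0.282160))
       = 2.760191
Iteration 2:
  f(3.050000) = 0.115142
  f(2.760191) = 0.015300
  x_3 = 2.760191 - 0.015300×(2.760191 - 3.050000)/(0.015300 - 0.115142)
       = 2.715780
Iteration 3:
  f(2.760191) = 0.015300
  f(2.715780) = -0.000921
  x_4 = 2.715780 - (-0.000921)×(2.715780 - 2.760191)/(-0.000921 - 0.015300)
       = 2.718301
Iteration 4:
  f(2.715780) = -0.000921
  f(2.718301) = 0.000007
  x_5 = 2.718301 - 0.000007×(2.718301 - 2.715780)/(0.000007 - (-0.000921))
       = 2.718282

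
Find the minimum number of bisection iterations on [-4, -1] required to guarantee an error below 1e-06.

We need (b-a)/2^n ≤ 1e-06
(-1 - (-4))/2^n ≤ 1e-06
3/2^n ≤ 1e-06
2^n ≥ 3000000
n ≥ log₂(3000000) = 21.52
n ≥ 22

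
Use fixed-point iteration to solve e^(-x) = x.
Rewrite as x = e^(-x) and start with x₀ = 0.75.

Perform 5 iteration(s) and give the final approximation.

Equation: e^(-x) = x
Fixed-point form: x = e^(-x)
x₀ = 0.75

x_1 = g(0.750000) = 0.472367
x_2 = g(0.472367) = 0.623525
x_3 = g(0.623525) = 0.536052
x_4 = g(0.536052) = 0.585054
x_5 = g(0.585054) = 0.557076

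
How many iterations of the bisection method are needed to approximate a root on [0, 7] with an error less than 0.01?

We need (b-a)/2^n ≤ 0.01
(7 - 0)/2^n ≤ 0.01
7/2^n ≤ 0.01
2^n ≥ 700
n ≥ log₂(700) = 9.45
n ≥ 10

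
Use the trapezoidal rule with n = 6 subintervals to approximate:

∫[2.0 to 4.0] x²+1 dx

f(x) = x²+1
a = 2.0, b = 4.0, n = 6
h = (b - a)/n = 0.333333

Trapezoidal rule: (h/2)[f(x₀) + 2f(x₁) + 2f(x₂) + ... + f(xₙ)]

x_0 = 2.0000, f(x_0) = 5.000000, coefficient = 1
x_1 = 2.3333, f(x_1) = 6.444444, coefficient = 2
x_2 = 2.6667, f(x_2) = 8.111111, coefficient = 2
x_3 = 3.0000, f(x_3) = 10.000000, coefficient = 2
x_4 = 3.3333, f(x_4) = 12.111111, coefficient = 2
x_5 = 3.6667, f(x_5) = 14.444444, coefficient = 2
x_6 = 4.0000, f(x_6) = 17.000000, coefficient = 1

I ≈ (0.333333/2) × 124.222222 = 20.703704
Exact value: 20.666667
Error: 0.037037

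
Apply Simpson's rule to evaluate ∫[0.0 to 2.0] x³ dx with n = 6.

f(x) = x³
a = 0.0, b = 2.0, n = 6
h = (b - a)/n = 0.333333

Simpson's rule: (h/3)[f(x₀) + 4f(x₁) + 2f(x₂) + ... + f(xₙ)]

x_0 = 0.0000, f(x_0) = 0.000000, coefficient = 1
x_1 = 0.3333, f(x_1) = 0.037037, coefficient = 4
x_2 = 0.6667, f(x_2) = 0.296296, coefficient = 2
x_3 = 1.0000, f(x_3) = 1.000000, coefficient = 4
x_4 = 1.3333, f(x_4) = 2.370370, coefficient = 2
x_5 = 1.6667, f(x_5) = 4.629630, coefficient = 4
x_6 = 2.0000, f(x_6) = 8.000000, coefficient = 1

I ≈ (0.333333/3) × 36.000000 = 4.000000
Exact value: 4.000000
Error: 0.000000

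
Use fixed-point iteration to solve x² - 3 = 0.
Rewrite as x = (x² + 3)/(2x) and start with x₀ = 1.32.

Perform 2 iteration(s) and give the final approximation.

Equation: x² - 3 = 0
Fixed-point form: x = (x² + 3)/(2x)
x₀ = 1.32

x_1 = g(1.320000) = 1.796364
x_2 = g(1.796364) = 1.733202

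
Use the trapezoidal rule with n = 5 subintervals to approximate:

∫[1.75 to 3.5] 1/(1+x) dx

f(x) = 1/(1+x)
a = 1.75, b = 3.5, n = 5
h = (b - a)/n = 0.350000

Trapezoidal rule: (h/2)[f(x₀) + 2f(x₁) + 2f(x₂) + ... + f(xₙ)]

x_0 = 1.7500, f(x_0) = 0.363636, coefficient = 1
x_1 = 2.1000, f(x_1) = 0.322581, coefficient = 2
x_2 = 2.4500, f(x_2) = 0.289855, coefficient = 2
x_3 = 2.8000, f(x_3) = 0.263158, coefficient = 2
x_4 = 3.1500, f(x_4) = 0.240964, coefficient = 2
x_5 = 3.5000, f(x_5) = 0.222222, coefficient = 1

I ≈ (0.350000/2) × 2.818974 = 0.493320
Exact value: 0.492476
Error: 0.000844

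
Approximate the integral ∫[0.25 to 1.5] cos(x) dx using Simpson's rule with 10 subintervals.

f(x) = cos(x)
a = 0.25, b = 1.5, n = 10
h = (b - a)/n = 0.125000

Simpson's rule: (h/3)[f(x₀) + 4f(x₁) + 2f(x₂) + ... + f(xₙ)]

x_0 = 0.2500, f(x_0) = 0.968912, coefficient = 1
x_1 = 0.3750, f(x_1) = 0.930508, coefficient = 4
x_2 = 0.5000, f(x_2) = 0.877583, coefficient = 2
x_3 = 0.6250, f(x_3) = 0.810963, coefficient = 4
x_4 = 0.7500, f(x_4) = 0.731689, coefficient = 2
x_5 = 0.8750, f(x_5) = 0.640997, coefficient = 4
x_6 = 1.0000, f(x_6) = 0.540302, coefficient = 2
x_7 = 1.1250, f(x_7) = 0.431177, coefficient = 4
x_8 = 1.2500, f(x_8) = 0.315322, coefficient = 2
x_9 = 1.3750, f(x_9) = 0.194548, coefficient = 4
x_10 = 1.5000, f(x_10) = 0.070737, coefficient = 1

I ≈ (0.125000/3) × 18.002209 = 0.750092
Exact value: 0.750091
Error: 0.000001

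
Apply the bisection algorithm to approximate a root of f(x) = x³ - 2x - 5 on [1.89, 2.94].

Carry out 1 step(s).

f(x) = x³ - 2x - 5
Initial interval: [1.89, 2.94]

Iteration 1:
  c_1 = (1.890000 + 2.940000)/2 = 2.415000
  f(c_1) = f(2.415000) = 4.254823
  f(a) × f(c) < 0, new interval: [1.890000, 2.415000]

After 1 iteration(s), the approximation is c_1 = 2.415000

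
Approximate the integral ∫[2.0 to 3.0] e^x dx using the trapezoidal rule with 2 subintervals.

f(x) = e^x
a = 2.0, b = 3.0, n = 2
h = (b - a)/n = 0.500000

Trapezoidal rule: (h/2)[f(x₀) + 2f(x₁) + 2f(x₂) + ... + f(xₙ)]

x_0 = 2.0000, f(x_0) = 7.389056, coefficient = 1
x_1 = 2.5000, f(x_1) = 12.182494, coefficient = 2
x_2 = 3.0000, f(x_2) = 20.085537, coefficient = 1

I ≈ (0.500000/2) × 51.839581 = 12.959895
Exact value: 12.696481
Error: 0.263414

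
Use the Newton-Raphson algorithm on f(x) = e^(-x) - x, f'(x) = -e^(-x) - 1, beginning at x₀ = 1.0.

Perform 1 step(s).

f(x) = e^(-x) - x
f'(x) = -e^(-x) - 1
x₀ = 1.0

Newton-Raphson formula: x_{n+1} = x_n - f(x_n)/f'(x_n)

Iteration 1:
  f(1.000000) = -0.632121
  f'(1.000000) = -1.367879
  x_1 = 1.000000 - (-0.632121)/(-1.367879) = 0.537883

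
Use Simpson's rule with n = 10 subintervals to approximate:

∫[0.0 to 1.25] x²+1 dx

f(x) = x²+1
a = 0.0, b = 1.25, n = 10
h = (b - a)/n = 0.125000

Simpson's rule: (h/3)[f(x₀) + 4f(x₁) + 2f(x₂) + ... + f(xₙ)]

x_0 = 0.0000, f(x_0) = 1.000000, coefficient = 1
x_1 = 0.1250, f(x_1) = 1.015625, coefficient = 4
x_2 = 0.2500, f(x_2) = 1.062500, coefficient = 2
x_3 = 0.3750, f(x_3) = 1.140625, coefficient = 4
x_4 = 0.5000, f(x_4) = 1.250000, coefficient = 2
x_5 = 0.6250, f(x_5) = 1.390625, coefficient = 4
x_6 = 0.7500, f(x_6) = 1.562500, coefficient = 2
x_7 = 0.8750, f(x_7) = 1.765625, coefficient = 4
x_8 = 1.0000, f(x_8) = 2.000000, coefficient = 2
x_9 = 1.1250, f(x_9) = 2.265625, coefficient = 4
x_10 = 1.2500, f(x_10) = 2.562500, coefficient = 1

I ≈ (0.125000/3) × 45.625000 = 1.901042
Exact value: 1.901042
Error: 0.000000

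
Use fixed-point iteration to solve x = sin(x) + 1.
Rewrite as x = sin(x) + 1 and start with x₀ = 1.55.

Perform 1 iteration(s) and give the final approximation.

Equation: x = sin(x) + 1
Fixed-point form: x = sin(x) + 1
x₀ = 1.55

x_1 = g(1.550000) = 1.999784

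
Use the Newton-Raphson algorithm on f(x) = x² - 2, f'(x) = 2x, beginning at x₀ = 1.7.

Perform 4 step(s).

f(x) = x² - 2
f'(x) = 2x
x₀ = 1.7

Newton-Raphson formula: x_{n+1} = x_n - f(x_n)/f'(x_n)

Iteration 1:
  f(1.700000) = 0.890000
  f'(1.700000) = 3.400000
  x_1 = 1.700000 - 0.890000/3.400000 = 1.438235
Iteration 2:
  f(1.438235) = 0.068521
  f'(1.438235) = 2.876471
  x_2 = 1.438235 - 0.068521/2.876471 = 1.414414
Iteration 3:
  f(1.414414) = 0.000567
  f'(1.414414) = 2.828828
  x_3 = 1.414414 - 0.000567/2.828828 = 1.414214
Iteration 4:
  f(1.414214) = 0.000000
  f'(1.414214) = 2.828427
  x_4 = 1.414214 - 0.000000/2.828427 = 1.414214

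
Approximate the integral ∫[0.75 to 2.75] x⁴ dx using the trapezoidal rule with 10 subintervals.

f(x) = x⁴
a = 0.75, b = 2.75, n = 10
h = (b - a)/n = 0.200000

Trapezoidal rule: (h/2)[f(x₀) + 2f(x₁) + 2f(x₂) + ... + f(xₙ)]

x_0 = 0.7500, f(x_0) = 0.316406, coefficient = 1
x_1 = 0.9500, f(x_1) = 0.814506, coefficient = 2
x_2 = 1.1500, f(x_2) = 1.749006, coefficient = 2
x_3 = 1.3500, f(x_3) = 3.321506, coefficient = 2
x_4 = 1.5500, f(x_4) = 5.772006, coefficient = 2
x_5 = 1.7500, f(x_5) = 9.378906, coefficient = 2
x_6 = 1.9500, f(x_6) = 14.459006, coefficient = 2
x_7 = 2.1500, f(x_7) = 21.367506, coefficient = 2
x_8 = 2.3500, f(x_8) = 30.498006, coefficient = 2
x_9 = 2.5500, f(x_9) = 42.282506, coefficient = 2
x_10 = 2.7500, f(x_10) = 57.191406, coefficient = 1

I ≈ (0.200000/2) × 316.793725 = 31.679372
Exact value: 31.407813
Error: 0.271560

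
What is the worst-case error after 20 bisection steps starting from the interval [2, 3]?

Bisection error bound: |error| ≤ (b-a)/2^n
|error| ≤ (3 - 2)/2^20 = 1/2^20
|error| ≤ 0.0000009537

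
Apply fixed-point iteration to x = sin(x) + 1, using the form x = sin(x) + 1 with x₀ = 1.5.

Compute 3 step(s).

Equation: x = sin(x) + 1
Fixed-point form: x = sin(x) + 1
x₀ = 1.5

x_1 = g(1.500000) = 1.997495
x_2 = g(1.997495) = 1.910337
x_3 = g(1.910337) = 1.942908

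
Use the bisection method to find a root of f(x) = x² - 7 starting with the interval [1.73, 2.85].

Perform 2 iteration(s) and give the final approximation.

f(x) = x² - 7
Initial interval: [1.73, 2.85]

Iteration 1:
  c_1 = (1.730000 + 2.850000)/2 = 2.290000
  f(c_1) = f(2.290000) = -1.755900
  f(a) × f(c) ≥ 0, new interval: [2.290000, 2.850000]
Iteration 2:
  c_2 = (2.290000 + 2.850000)/2 = 2.570000
  f(c_2) = f(2.570000) = -0.395100
  f(a) × f(c) ≥ 0, new interval: [2.570000, 2.850000]

After 2 iteration(s), the approximation is c_2 = 2.570000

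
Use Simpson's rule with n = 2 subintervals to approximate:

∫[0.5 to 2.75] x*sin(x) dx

f(x) = x*sin(x)
a = 0.5, b = 2.75, n = 2
h = (b - a)/n = 1.125000

Simpson's rule: (h/3)[f(x₀) + 4f(x₁) + 2f(x₂) + ... + f(xₙ)]

x_0 = 0.5000, f(x_0) = 0.239713, coefficient = 1
x_1 = 1.6250, f(x_1) = 1.622613, coefficient = 4
x_2 = 2.7500, f(x_2) = 1.049568, coefficient = 1

I ≈ (1.125000/3) × 7.779734 = 2.917400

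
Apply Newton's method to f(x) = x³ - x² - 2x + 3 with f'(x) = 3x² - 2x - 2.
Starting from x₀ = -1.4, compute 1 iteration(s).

f(x) = x³ - x² - 2x + 3
f'(x) = 3x² - 2x - 2
x₀ = -1.4

Newton-Raphson formula: x_{n+1} = x_n - f(x_n)/f'(x_n)

Iteration 1:
  f(-1.400000) = 1.096000
  f'(-1.400000) = 6.680000
  x_1 = -1.400000 - 1.096000/6.680000 = -1.564072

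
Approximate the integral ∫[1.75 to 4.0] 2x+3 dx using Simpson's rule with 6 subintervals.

f(x) = 2x+3
a = 1.75, b = 4.0, n = 6
h = (b - a)/n = 0.375000

Simpson's rule: (h/3)[f(x₀) + 4f(x₁) + 2f(x₂) + ... + f(xₙ)]

x_0 = 1.7500, f(x_0) = 6.500000, coefficient = 1
x_1 = 2.1250, f(x_1) = 7.250000, coefficient = 4
x_2 = 2.5000, f(x_2) = 8.000000, coefficient = 2
x_3 = 2.8750, f(x_3) = 8.750000, coefficient = 4
x_4 = 3.2500, f(x_4) = 9.500000, coefficient = 2
x_5 = 3.6250, f(x_5) = 10.250000, coefficient = 4
x_6 = 4.0000, f(x_6) = 11.000000, coefficient = 1

I ≈ (0.375000/3) × 157.500000 = 19.687500
Exact value: 19.687500
Error: 0.000000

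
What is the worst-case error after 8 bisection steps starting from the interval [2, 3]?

Bisection error bound: |error| ≤ (b-a)/2^n
|error| ≤ (3 - 2)/2^8 = 1/2^8
|error| ≤ 0.0039062500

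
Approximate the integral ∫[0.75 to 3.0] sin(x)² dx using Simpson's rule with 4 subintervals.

f(x) = sin(x)²
a = 0.75, b = 3.0, n = 4
h = (b - a)/n = 0.562500

Simpson's rule: (h/3)[f(x₀) + 4f(x₁) + 2f(x₂) + ... + f(xₙ)]

x_0 = 0.7500, f(x_0) = 0.464631, coefficient = 1
x_1 = 1.3125, f(x_1) = 0.934754, coefficient = 4
x_2 = 1.8750, f(x_2) = 0.910280, coefficient = 2
x_3 = 2.4375, f(x_3) = 0.419052, coefficient = 4
x_4 = 3.0000, f(x_4) = 0.019915, coefficient = 1

I ≈ (0.562500/3) × 7.720329 = 1.447562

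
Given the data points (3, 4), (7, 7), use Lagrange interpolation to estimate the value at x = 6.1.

Lagrange interpolation formula:
P(x) = Σ yᵢ × Lᵢ(x)
where Lᵢ(x) = Π_{j≠i} (x - xⱼ)/(xᵢ - xⱼ)

L_0(6.1) = (6.1 - 7)/(3 - 7) = 0.225000
L_1(6.1) = (6.1 - 3)/(7 - 3) = 0.775000

P(6.1) = 4×L_0(6.1) + 7×L_1(6.1)
P(6.1) = 6.325000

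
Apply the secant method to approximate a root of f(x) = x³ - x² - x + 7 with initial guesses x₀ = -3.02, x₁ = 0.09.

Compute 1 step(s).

f(x) = x³ - x² - x + 7
x₀ = -3.02, x₁ = 0.09

Secant formula: x_{n+1} = x_n - f(x_n)(x_n - x_{n-1})/(f(x_n) - f(x_{n-1}))

Iteration 1:
  f(-3.020000) = -26.644008
  f(0.090000) = 6.902629
  x_2 = 0.090000 - 6.902629×(0.090000 - (-3.020000))/(6.902629 - (-26.644008))
       = -0.549920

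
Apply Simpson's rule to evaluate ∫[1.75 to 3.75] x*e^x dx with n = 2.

f(x) = x*e^x
a = 1.75, b = 3.75, n = 2
h = (b - a)/n = 1.000000

Simpson's rule: (h/3)[f(x₀) + 4f(x₁) + 2f(x₂) + ... + f(xₙ)]

x_0 = 1.7500, f(x_0) = 10.070555, coefficient = 1
x_1 = 2.7500, f(x_1) = 43.017238, coefficient = 4
x_2 = 3.7500, f(x_2) = 159.454058, coefficient = 1

I ≈ (1.000000/3) × 341.593563 = 113.864521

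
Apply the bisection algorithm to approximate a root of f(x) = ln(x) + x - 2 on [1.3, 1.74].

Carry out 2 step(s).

f(x) = ln(x) + x - 2
Initial interval: [1.3, 1.74]

Iteration 1:
  c_1 = (1.300000 + 1.740000)/2 = 1.520000
  f(c_1) = f(1.520000) = -0.061290
  f(a) × f(c) ≥ 0, new interval: [1.520000, 1.740000]
Iteration 2:
  c_2 = (1.520000 + 1.740000)/2 = 1.630000
  f(c_2) = f(1.630000) = 0.118580
  f(a) × f(c) < 0, new interval: [1.520000, 1.630000]

After 2 iteration(s), the approximation is c_2 = 1.630000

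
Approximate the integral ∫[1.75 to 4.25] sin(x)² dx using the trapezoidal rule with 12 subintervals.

f(x) = sin(x)²
a = 1.75, b = 4.25, n = 12
h = (b - a)/n = 0.208333

Trapezoidal rule: (h/2)[f(x₀) + 2f(x₁) + 2f(x₂) + ... + f(xₙ)]

x_0 = 1.7500, f(x_0) = 0.968228, coefficient = 1
x_1 = 1.9583, f(x_1) = 0.857185, coefficient = 2
x_2 = 2.1667, f(x_2) = 0.685022, coefficient = 2
x_3 = 2.3750, f(x_3) = 0.481199, coefficient = 2
x_4 = 2.5833, f(x_4) = 0.280593, coefficient = 2
x_5 = 2.7917, f(x_5) = 0.117531, coefficient = 2
x_6 = 3.0000, f(x_6) = 0.019915, coefficient = 2
x_7 = 3.2083, f(x_7) = 0.004448, coefficient = 2
x_8 = 3.4167, f(x_8) = 0.073776, coefficient = 2
x_9 = 3.6250, f(x_9) = 0.216038, coefficient = 2
x_10 = 3.8333, f(x_10) = 0.406889, coefficient = 2
x_11 = 4.0417, f(x_11) = 0.613673, coefficient = 2
x_12 = 4.2500, f(x_12) = 0.801006, coefficient = 1

I ≈ (0.208333/2) × 9.281772 = 0.966851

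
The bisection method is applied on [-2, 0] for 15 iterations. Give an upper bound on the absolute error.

Bisection error bound: |error| ≤ (b-a)/2^n
|error| ≤ (0 - (-2))/2^15 = 2/2^15
|error| ≤ 0.0000610352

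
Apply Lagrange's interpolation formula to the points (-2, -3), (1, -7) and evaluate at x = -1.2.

Lagrange interpolation formula:
P(x) = Σ yᵢ × Lᵢ(x)
where Lᵢ(x) = Π_{j≠i} (x - xⱼ)/(xᵢ - xⱼ)

L_0(-1.2) = (-1.2 - 1)/(-2 - 1) = 0.733333
L_1(-1.2) = (-1.2 - (-2))/(1 - (-2)) = 0.266667

P(-1.2) = (-3)×L_0(-1.2) + (-7)×L_1(-1.2)
P(-1.2) = -4.066667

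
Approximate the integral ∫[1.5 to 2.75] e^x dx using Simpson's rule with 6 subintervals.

f(x) = e^x
a = 1.5, b = 2.75, n = 6
h = (b - a)/n = 0.208333

Simpson's rule: (h/3)[f(x₀) + 4f(x₁) + 2f(x₂) + ... + f(xₙ)]

x_0 = 1.5000, f(x_0) = 4.481689, coefficient = 1
x_1 = 1.7083, f(x_1) = 5.519754, coefficient = 4
x_2 = 1.9167, f(x_2) = 6.798260, coefficient = 2
x_3 = 2.1250, f(x_3) = 8.372897, coefficient = 4
x_4 = 2.3333, f(x_4) = 10.312259, coefficient = 2
x_5 = 2.5417, f(x_5) = 12.700821, coefficient = 4
x_6 = 2.7500, f(x_6) = 15.642632, coefficient = 1

I ≈ (0.208333/3) × 160.719250 = 11.161059
Exact value: 11.160943
Error: 0.000116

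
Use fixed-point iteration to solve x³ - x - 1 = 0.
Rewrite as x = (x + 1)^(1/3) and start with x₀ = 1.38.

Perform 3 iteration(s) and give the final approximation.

Equation: x³ - x - 1 = 0
Fixed-point form: x = (x + 1)^(1/3)
x₀ = 1.38

x_1 = g(1.380000) = 1.335136
x_2 = g(1.335136) = 1.326694
x_3 = g(1.326694) = 1.325093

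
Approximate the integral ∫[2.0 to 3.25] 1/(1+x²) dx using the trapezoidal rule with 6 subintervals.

f(x) = 1/(1+x²)
a = 2.0, b = 3.25, n = 6
h = (b - a)/n = 0.208333

Trapezoidal rule: (h/2)[f(x₀) + 2f(x₁) + 2f(x₂) + ... + f(xₙ)]

x_0 = 2.0000, f(x_0) = 0.200000, coefficient = 1
x_1 = 2.2083, f(x_1) = 0.170162, coefficient = 2
x_2 = 2.4167, f(x_2) = 0.146193, coefficient = 2
x_3 = 2.6250, f(x_3) = 0.126733, coefficient = 2
x_4 = 2.8333, f(x_4) = 0.110769, coefficient = 2
x_5 = 3.0417, f(x_5) = 0.097544, coefficient = 2
x_6 = 3.2500, f(x_6) = 0.086486, coefficient = 1

I ≈ (0.208333/2) × 1.589290 = 0.165551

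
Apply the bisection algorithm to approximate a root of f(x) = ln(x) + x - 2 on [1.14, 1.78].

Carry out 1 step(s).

f(x) = ln(x) + x - 2
Initial interval: [1.14, 1.78]

Iteration 1:
  c_1 = (1.140000 + 1.780000)/2 = 1.460000
  f(c_1) = f(1.460000) = -0.161564
  f(a) × f(c) ≥ 0, new interval: [1.460000, 1.780000]

After 1 iteration(s), the approximation is c_1 = 1.460000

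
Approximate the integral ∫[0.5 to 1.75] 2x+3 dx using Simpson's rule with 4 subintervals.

f(x) = 2x+3
a = 0.5, b = 1.75, n = 4
h = (b - a)/n = 0.312500

Simpson's rule: (h/3)[f(x₀) + 4f(x₁) + 2f(x₂) + ... + f(xₙ)]

x_0 = 0.5000, f(x_0) = 4.000000, coefficient = 1
x_1 = 0.8125, f(x_1) = 4.625000, coefficient = 4
x_2 = 1.1250, f(x_2) = 5.250000, coefficient = 2
x_3 = 1.4375, f(x_3) = 5.875000, coefficient = 4
x_4 = 1.7500, f(x_4) = 6.500000, coefficient = 1

I ≈ (0.312500/3) × 63.000000 = 6.562500
Exact value: 6.562500
Error: 0.000000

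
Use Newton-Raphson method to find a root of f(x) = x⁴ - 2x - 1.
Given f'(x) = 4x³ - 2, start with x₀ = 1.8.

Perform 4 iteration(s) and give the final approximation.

f(x) = x⁴ - 2x - 1
f'(x) = 4x³ - 2
x₀ = 1.8

Newton-Raphson formula: x_{n+1} = x_n - f(x_n)/f'(x_n)

Iteration 1:
  f(1.800000) = 5.897600
  f'(1.800000) = 21.328000
  x_1 = 1.800000 - 5.897600/21.328000 = 1.523481
Iteration 2:
  f(1.523481) = 1.340051
  f'(1.523481) = 12.143960
  x_2 = 1.523481 - 1.340051/12.143960 = 1.413134
Iteration 3:
  f(1.413134) = 0.161530
  f'(1.413134) = 9.287812
  x_3 = 1.413134 - 0.161530/9.287812 = 1.395742
Iteration 4:
  f(1.395742) = 0.003594
  f'(1.395742) = 8.876160
  x_4 = 1.395742 - 0.003594/8.876160 = 1.395337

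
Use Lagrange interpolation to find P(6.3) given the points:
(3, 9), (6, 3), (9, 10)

Lagrange interpolation formula:
P(x) = Σ yᵢ × Lᵢ(x)
where Lᵢ(x) = Π_{j≠i} (x - xⱼ)/(xᵢ - xⱼ)

L_0(6.3) = (6.3 - 6)/(3 - 6) × (6.3 - 9)/(3 - 9) = -0.045000
L_1(6.3) = (6.3 - 3)/(6 - 3) × (6.3 - 9)/(6 - 9) = 0.990000
L_2(6.3) = (6.3 - 3)/(9 - 3) × (6.3 - 6)/(9 - 6) = 0.055000

P(6.3) = 9×L_0(6.3) + 3×L_1(6.3) + 10×L_2(6.3)
P(6.3) = 3.115000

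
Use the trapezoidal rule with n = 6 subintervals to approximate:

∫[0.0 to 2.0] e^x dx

f(x) = e^x
a = 0.0, b = 2.0, n = 6
h = (b - a)/n = 0.333333

Trapezoidal rule: (h/2)[f(x₀) + 2f(x₁) + 2f(x₂) + ... + f(xₙ)]

x_0 = 0.0000, f(x_0) = 1.000000, coefficient = 1
x_1 = 0.3333, f(x_1) = 1.395612, coefficient = 2
x_2 = 0.6667, f(x_2) = 1.947734, coefficient = 2
x_3 = 1.0000, f(x_3) = 2.718282, coefficient = 2
x_4 = 1.3333, f(x_4) = 3.793668, coefficient = 2
x_5 = 1.6667, f(x_5) = 5.294490, coefficient = 2
x_6 = 2.0000, f(x_6) = 7.389056, coefficient = 1

I ≈ (0.333333/2) × 38.688629 = 6.448105
Exact value: 6.389056
Error: 0.059049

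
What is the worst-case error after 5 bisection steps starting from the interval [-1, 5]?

Bisection error bound: |error| ≤ (b-a)/2^n
|error| ≤ (5 - (-1))/2^5 = 6/2^5
|error| ≤ 0.1875000000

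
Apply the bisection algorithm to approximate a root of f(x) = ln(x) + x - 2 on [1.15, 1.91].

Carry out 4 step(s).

f(x) = ln(x) + x - 2
Initial interval: [1.15, 1.91]

Iteration 1:
  c_1 = (1.150000 + 1.910000)/2 = 1.530000
  f(c_1) = f(1.530000) = -0.044732
  f(a) × f(c) ≥ 0, new interval: [1.530000, 1.910000]
Iteration 2:
  c_2 = (1.530000 + 1.910000)/2 = 1.720000
  f(c_2) = f(1.720000) = 0.262324
  f(a) × f(c) < 0, new interval: [1.530000, 1.720000]
Iteration 3:
  c_3 = (1.530000 + 1.720000)/2 = 1.625000
  f(c_3) = f(1.625000) = 0.110508
  f(a) × f(c) < 0, new interval: [1.530000, 1.625000]
Iteration 4:
  c_4 = (1.530000 + 1.625000)/2 = 1.577500
  f(c_4) = f(1.577500) = 0.033341
  f(a) × f(c) < 0, new interval: [1.530000, 1.577500]

After 4 iteration(s), the approximation is c_4 = 1.577500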